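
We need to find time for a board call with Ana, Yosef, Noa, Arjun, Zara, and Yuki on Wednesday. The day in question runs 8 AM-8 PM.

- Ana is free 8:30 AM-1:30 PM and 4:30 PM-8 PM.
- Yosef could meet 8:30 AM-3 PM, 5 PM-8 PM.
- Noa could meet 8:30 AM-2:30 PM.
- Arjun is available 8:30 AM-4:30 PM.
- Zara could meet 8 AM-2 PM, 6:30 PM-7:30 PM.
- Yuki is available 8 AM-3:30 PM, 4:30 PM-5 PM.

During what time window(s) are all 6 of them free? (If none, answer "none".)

08:30-13:30

Ana ∩ Yosef: 08:30-13:30, 17:00-20:00.
Ana ∩ Yosef ∩ Noa: 08:30-13:30.
Ana ∩ Yosef ∩ Noa ∩ Arjun: 08:30-13:30.
Ana ∩ Yosef ∩ Noa ∩ Arjun ∩ Zara: 08:30-13:30.
Ana ∩ Yosef ∩ Noa ∩ Arjun ∩ Zara ∩ Yuki: 08:30-13:30.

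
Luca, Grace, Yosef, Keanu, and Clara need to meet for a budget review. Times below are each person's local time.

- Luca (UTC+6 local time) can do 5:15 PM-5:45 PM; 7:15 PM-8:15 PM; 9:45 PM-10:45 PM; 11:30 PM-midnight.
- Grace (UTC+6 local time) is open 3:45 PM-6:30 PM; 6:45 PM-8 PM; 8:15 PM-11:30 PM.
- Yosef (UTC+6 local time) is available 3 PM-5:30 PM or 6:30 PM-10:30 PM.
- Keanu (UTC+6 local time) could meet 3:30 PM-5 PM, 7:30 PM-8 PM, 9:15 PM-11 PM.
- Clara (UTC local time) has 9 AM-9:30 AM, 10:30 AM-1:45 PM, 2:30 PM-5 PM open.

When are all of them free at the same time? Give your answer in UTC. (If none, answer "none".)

Luca in UTC: 11:15-11:45, 13:15-14:15, 15:45-16:45, 17:30-18:00 (subtract 6h to convert from UTC+6).
Grace in UTC: 09:45-12:30, 12:45-14:00, 14:15-17:30 (subtract 6h to convert from UTC+6).
Yosef in UTC: 09:00-11:30, 12:30-16:30 (subtract 6h to convert from UTC+6).
Keanu in UTC: 09:30-11:00, 13:30-14:00, 15:15-17:00 (subtract 6h to convert from UTC+6).
Clara in UTC: 09:00-09:30, 10:30-13:45, 14:30-17:00.
Luca ∩ Grace: 11:15-11:45, 13:15-14:00, 15:45-16:45.
Luca ∩ Grace ∩ Yosef: 11:15-11:30, 13:15-14:00, 15:45-16:30.
Luca ∩ Grace ∩ Yosef ∩ Keanu: 13:30-14:00, 15:45-16:30.
Luca ∩ Grace ∩ Yosef ∩ Keanu ∩ Clara: 13:30-13:45, 15:45-16:30.

13:30-13:45, 15:45-16:30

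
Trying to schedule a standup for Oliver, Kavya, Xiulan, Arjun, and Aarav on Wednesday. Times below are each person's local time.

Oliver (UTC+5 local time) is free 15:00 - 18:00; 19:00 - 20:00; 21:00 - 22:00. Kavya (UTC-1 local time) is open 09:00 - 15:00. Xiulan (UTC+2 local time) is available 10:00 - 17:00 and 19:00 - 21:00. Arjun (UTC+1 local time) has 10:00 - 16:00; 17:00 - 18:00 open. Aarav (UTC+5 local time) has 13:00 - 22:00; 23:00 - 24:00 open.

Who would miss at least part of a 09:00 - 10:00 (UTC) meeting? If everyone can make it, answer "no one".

Oliver in UTC: 10:00-13:00, 14:00-15:00, 16:00-17:00 (subtract 5h to convert from UTC+5).
Kavya in UTC: 10:00-16:00 (add 1h to convert from UTC-1).
Xiulan in UTC: 08:00-15:00, 17:00-19:00 (subtract 2h to convert from UTC+2).
Arjun in UTC: 09:00-15:00, 16:00-17:00 (subtract 1h to convert from UTC+1).
Aarav in UTC: 08:00-17:00, 18:00-19:00 (subtract 5h to convert from UTC+5).
Oliver: not fully free for 09:00-10:00. Kavya: not fully free for 09:00-10:00. Xiulan: free for 09:00-10:00. Arjun: free for 09:00-10:00. Aarav: free for 09:00-10:00.

Kavya, Oliver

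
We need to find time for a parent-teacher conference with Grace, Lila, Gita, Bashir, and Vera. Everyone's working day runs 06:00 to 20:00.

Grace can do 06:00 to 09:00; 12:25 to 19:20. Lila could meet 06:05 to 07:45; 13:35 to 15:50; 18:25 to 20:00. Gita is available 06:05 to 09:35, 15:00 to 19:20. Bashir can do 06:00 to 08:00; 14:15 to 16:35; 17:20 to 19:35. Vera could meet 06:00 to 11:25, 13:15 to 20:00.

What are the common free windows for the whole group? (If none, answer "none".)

06:05-07:45, 15:00-15:50, 18:25-19:20

Grace ∩ Lila: 06:05-07:45, 13:35-15:50, 18:25-19:20.
Grace ∩ Lila ∩ Gita: 06:05-07:45, 15:00-15:50, 18:25-19:20.
Grace ∩ Lila ∩ Gita ∩ Bashir: 06:05-07:45, 15:00-15:50, 18:25-19:20.
Grace ∩ Lila ∩ Gita ∩ Bashir ∩ Vera: 06:05-07:45, 15:00-15:50, 18:25-19:20.
Those are the intersection windows.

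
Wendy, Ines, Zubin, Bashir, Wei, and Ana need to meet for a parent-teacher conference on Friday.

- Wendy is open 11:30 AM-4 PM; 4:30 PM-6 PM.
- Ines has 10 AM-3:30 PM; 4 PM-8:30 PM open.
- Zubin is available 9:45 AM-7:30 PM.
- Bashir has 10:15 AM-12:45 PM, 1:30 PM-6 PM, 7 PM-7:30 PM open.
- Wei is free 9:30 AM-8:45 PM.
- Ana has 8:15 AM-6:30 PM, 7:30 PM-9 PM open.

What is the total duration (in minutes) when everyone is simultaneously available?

285

Wendy ∩ Ines: 11:30-15:30, 16:30-18:00.
Wendy ∩ Ines ∩ Zubin: 11:30-15:30, 16:30-18:00.
Wendy ∩ Ines ∩ Zubin ∩ Bashir: 11:30-12:45, 13:30-15:30, 16:30-18:00.
Wendy ∩ Ines ∩ Zubin ∩ Bashir ∩ Wei: 11:30-12:45, 13:30-15:30, 16:30-18:00.
Wendy ∩ Ines ∩ Zubin ∩ Bashir ∩ Wei ∩ Ana: 11:30-12:45, 13:30-15:30, 16:30-18:00.
Summing the common windows: 75 + 120 + 90 = 285 minutes.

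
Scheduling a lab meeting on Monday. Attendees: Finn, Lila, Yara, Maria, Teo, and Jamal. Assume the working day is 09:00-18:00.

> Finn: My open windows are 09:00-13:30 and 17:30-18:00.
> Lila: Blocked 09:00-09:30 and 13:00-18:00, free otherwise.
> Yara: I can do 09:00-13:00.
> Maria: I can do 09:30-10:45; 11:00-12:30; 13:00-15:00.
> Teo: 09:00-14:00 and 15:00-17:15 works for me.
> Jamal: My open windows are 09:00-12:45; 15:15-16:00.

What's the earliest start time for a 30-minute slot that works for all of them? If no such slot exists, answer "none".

Finn free: 09:00-13:30, 17:30-18:00.
Lila free: 09:30-13:00 (invert busy blocks within the working day).
Yara free: 09:00-13:00.
Maria free: 09:30-10:45, 11:00-12:30, 13:00-15:00.
Teo free: 09:00-14:00, 15:00-17:15.
Jamal free: 09:00-12:45, 15:15-16:00.
Finn ∩ Lila: 09:30-13:00.
Finn ∩ Lila ∩ Yara: 09:30-13:00.
Finn ∩ Lila ∩ Yara ∩ Maria: 09:30-10:45, 11:00-12:30.
Finn ∩ Lila ∩ Yara ∩ Maria ∩ Teo: 09:30-10:45, 11:00-12:30.
Finn ∩ Lila ∩ Yara ∩ Maria ∩ Teo ∩ Jamal: 09:30-10:45, 11:00-12:30.
The first common window of at least 30 minutes is 09:30-10:45, so the earliest start is 09:30.

09:30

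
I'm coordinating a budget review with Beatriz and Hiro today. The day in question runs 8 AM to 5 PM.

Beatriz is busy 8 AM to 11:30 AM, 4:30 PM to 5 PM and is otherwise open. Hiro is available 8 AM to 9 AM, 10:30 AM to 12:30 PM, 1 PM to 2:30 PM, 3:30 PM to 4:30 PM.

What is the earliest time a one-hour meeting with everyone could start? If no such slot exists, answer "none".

Beatriz free: 11:30-16:30 (invert busy blocks within the working day).
Hiro free: 08:00-09:00, 10:30-12:30, 13:00-14:30, 15:30-16:30.
Beatriz ∩ Hiro: 11:30-12:30, 13:00-14:30, 15:30-16:30.
The first common window of at least 60 minutes is 11:30-12:30, so the earliest start is 11:30.

11:30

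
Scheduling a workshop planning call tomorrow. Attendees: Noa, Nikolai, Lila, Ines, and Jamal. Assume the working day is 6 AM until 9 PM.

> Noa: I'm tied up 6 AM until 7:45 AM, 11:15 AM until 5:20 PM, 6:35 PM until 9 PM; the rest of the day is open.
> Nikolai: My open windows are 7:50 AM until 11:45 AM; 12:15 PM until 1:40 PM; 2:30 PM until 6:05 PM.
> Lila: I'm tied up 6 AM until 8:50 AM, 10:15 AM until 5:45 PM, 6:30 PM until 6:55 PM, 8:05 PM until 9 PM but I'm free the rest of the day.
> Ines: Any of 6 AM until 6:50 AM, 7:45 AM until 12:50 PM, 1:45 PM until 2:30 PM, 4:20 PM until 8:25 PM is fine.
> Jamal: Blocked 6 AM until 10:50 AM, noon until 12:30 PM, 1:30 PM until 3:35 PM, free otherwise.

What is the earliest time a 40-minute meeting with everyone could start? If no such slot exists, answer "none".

none

Noa free: 07:45-11:15, 17:20-18:35 (invert busy blocks within the working day).
Nikolai free: 07:50-11:45, 12:15-13:40, 14:30-18:05.
Lila free: 08:50-10:15, 17:45-18:30, 18:55-20:05 (invert busy blocks within the working day).
Ines free: 06:00-06:50, 07:45-12:50, 13:45-14:30, 16:20-20:25.
Jamal free: 10:50-12:00, 12:30-13:30, 15:35-21:00 (invert busy blocks within the working day).
Noa ∩ Nikolai: 07:50-11:15, 17:20-18:05.
Noa ∩ Nikolai ∩ Lila: 08:50-10:15, 17:45-18:05.
Noa ∩ Nikolai ∩ Lila ∩ Ines: 08:50-10:15, 17:45-18:05.
Noa ∩ Nikolai ∩ Lila ∩ Ines ∩ Jamal: 17:45-18:05.
No common window is at least 40 minutes long.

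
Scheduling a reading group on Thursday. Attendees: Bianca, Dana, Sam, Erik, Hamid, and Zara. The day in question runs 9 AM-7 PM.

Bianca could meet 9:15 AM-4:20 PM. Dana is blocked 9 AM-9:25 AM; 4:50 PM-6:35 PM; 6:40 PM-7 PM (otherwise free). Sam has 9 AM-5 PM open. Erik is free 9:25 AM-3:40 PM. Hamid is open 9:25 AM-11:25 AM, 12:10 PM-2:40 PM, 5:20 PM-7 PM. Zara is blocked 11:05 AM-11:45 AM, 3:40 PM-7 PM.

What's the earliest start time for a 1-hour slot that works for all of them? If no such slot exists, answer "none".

Bianca free: 09:15-16:20.
Dana free: 09:25-16:50, 18:35-18:40 (invert busy blocks within the working day).
Sam free: 09:00-17:00.
Erik free: 09:25-15:40.
Hamid free: 09:25-11:25, 12:10-14:40, 17:20-19:00.
Zara free: 09:00-11:05, 11:45-15:40 (invert busy blocks within the working day).
Bianca ∩ Dana: 09:25-16:20.
Bianca ∩ Dana ∩ Sam: 09:25-16:20.
Bianca ∩ Dana ∩ Sam ∩ Erik: 09:25-15:40.
Bianca ∩ Dana ∩ Sam ∩ Erik ∩ Hamid: 09:25-11:25, 12:10-14:40.
Bianca ∩ Dana ∩ Sam ∩ Erik ∩ Hamid ∩ Zara: 09:25-11:05, 12:10-14:40.
The first common window of at least 60 minutes is 09:25-11:05, so the earliest start is 09:25.

09:25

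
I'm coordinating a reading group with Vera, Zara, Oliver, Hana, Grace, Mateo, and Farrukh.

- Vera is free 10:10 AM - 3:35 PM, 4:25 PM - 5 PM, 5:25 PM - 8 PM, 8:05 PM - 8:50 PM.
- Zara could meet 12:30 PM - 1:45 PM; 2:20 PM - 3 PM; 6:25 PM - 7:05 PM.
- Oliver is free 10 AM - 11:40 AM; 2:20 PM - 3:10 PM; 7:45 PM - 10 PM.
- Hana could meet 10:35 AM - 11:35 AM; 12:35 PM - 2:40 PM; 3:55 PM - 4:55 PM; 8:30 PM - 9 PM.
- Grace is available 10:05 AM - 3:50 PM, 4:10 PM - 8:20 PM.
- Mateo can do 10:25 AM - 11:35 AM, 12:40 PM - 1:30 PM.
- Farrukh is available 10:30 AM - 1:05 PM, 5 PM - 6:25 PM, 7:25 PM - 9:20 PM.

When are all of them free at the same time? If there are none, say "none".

Vera ∩ Zara: 12:30-13:45, 14:20-15:00, 18:25-19:05.
Vera ∩ Zara ∩ Oliver: 14:20-15:00.
Vera ∩ Zara ∩ Oliver ∩ Hana: 14:20-14:40.
Vera ∩ Zara ∩ Oliver ∩ Hana ∩ Grace: 14:20-14:40.
Vera ∩ Zara ∩ Oliver ∩ Hana ∩ Grace ∩ Mateo: ∅.
Vera ∩ Zara ∩ Oliver ∩ Hana ∩ Grace ∩ Mateo ∩ Farrukh: ∅.
There is no time when everyone is free.

none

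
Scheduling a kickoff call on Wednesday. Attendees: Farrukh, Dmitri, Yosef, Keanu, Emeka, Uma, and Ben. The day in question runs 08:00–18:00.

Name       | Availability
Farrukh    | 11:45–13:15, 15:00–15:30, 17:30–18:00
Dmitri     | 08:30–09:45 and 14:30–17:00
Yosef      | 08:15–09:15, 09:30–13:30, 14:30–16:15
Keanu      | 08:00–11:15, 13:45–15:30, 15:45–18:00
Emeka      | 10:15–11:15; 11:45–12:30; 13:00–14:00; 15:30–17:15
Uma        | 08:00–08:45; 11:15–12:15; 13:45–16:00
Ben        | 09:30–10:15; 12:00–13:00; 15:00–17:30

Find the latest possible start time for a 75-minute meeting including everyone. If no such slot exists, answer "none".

none

Farrukh ∩ Dmitri: 15:00-15:30.
Farrukh ∩ Dmitri ∩ Yosef: 15:00-15:30.
Farrukh ∩ Dmitri ∩ Yosef ∩ Keanu: 15:00-15:30.
Farrukh ∩ Dmitri ∩ Yosef ∩ Keanu ∩ Emeka: ∅.
Farrukh ∩ Dmitri ∩ Yosef ∩ Keanu ∩ Emeka ∩ Uma: ∅.
Farrukh ∩ Dmitri ∩ Yosef ∩ Keanu ∩ Emeka ∩ Uma ∩ Ben: ∅.
There is no time when everyone is free.
No common window is at least 75 minutes long.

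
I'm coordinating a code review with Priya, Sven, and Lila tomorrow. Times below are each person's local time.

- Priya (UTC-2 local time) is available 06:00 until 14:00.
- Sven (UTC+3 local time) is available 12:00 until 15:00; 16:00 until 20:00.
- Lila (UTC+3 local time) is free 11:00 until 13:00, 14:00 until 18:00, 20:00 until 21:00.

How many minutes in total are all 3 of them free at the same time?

240

Priya in UTC: 08:00-16:00 (add 2h to convert from UTC-2).
Sven in UTC: 09:00-12:00, 13:00-17:00 (subtract 3h to convert from UTC+3).
Lila in UTC: 08:00-10:00, 11:00-15:00, 17:00-18:00 (subtract 3h to convert from UTC+3).
Priya ∩ Sven: 09:00-12:00, 13:00-16:00.
Priya ∩ Sven ∩ Lila: 09:00-10:00, 11:00-12:00, 13:00-15:00.
Summing the common windows: 60 + 60 + 120 = 240 minutes.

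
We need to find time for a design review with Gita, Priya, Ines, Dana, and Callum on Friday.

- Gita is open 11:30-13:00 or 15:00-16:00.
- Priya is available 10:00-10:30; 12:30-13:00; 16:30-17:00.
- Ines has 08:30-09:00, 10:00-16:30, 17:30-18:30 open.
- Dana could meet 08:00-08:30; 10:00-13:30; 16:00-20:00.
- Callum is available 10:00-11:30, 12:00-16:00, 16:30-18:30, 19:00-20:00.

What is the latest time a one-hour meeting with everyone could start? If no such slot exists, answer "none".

Gita ∩ Priya: 12:30-13:00.
Gita ∩ Priya ∩ Ines: 12:30-13:00.
Gita ∩ Priya ∩ Ines ∩ Dana: 12:30-13:00.
Gita ∩ Priya ∩ Ines ∩ Dana ∩ Callum: 12:30-13:00.
No common window is at least 60 minutes long.

none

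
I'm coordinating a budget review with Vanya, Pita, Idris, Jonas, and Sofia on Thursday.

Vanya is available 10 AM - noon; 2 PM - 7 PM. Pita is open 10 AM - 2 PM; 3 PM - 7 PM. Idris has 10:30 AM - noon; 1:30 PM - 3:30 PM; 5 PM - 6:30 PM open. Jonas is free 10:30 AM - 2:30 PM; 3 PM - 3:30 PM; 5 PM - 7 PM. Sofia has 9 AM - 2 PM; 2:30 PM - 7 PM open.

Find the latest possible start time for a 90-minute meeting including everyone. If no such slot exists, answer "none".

Vanya ∩ Pita: 10:00-12:00, 15:00-19:00.
Vanya ∩ Pita ∩ Idris: 10:30-12:00, 15:00-15:30, 17:00-18:30.
Vanya ∩ Pita ∩ Idris ∩ Jonas: 10:30-12:00, 15:00-15:30, 17:00-18:30.
Vanya ∩ Pita ∩ Idris ∩ Jonas ∩ Sofia: 10:30-12:00, 15:00-15:30, 17:00-18:30.
The last common window of at least 90 minutes is 17:00-18:30; a 90-minute meeting can start as late as 17:00 and still end by 18:30.

17:00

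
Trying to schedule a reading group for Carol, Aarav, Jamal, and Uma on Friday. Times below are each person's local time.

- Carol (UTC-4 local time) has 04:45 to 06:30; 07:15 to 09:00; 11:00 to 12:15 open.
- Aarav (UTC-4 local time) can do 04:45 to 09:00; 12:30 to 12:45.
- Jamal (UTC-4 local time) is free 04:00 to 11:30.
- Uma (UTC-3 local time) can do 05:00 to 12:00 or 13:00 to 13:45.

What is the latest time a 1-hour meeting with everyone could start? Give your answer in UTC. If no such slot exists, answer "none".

Carol in UTC: 08:45-10:30, 11:15-13:00, 15:00-16:15 (add 4h to convert from UTC-4).
Aarav in UTC: 08:45-13:00, 16:30-16:45 (add 4h to convert from UTC-4).
Jamal in UTC: 08:00-15:30 (add 4h to convert from UTC-4).
Uma in UTC: 08:00-15:00, 16:00-16:45 (add 3h to convert from UTC-3).
Carol ∩ Aarav: 08:45-10:30, 11:15-13:00.
Carol ∩ Aarav ∩ Jamal: 08:45-10:30, 11:15-13:00.
Carol ∩ Aarav ∩ Jamal ∩ Uma: 08:45-10:30, 11:15-13:00.
The last common window of at least 60 minutes is 11:15-13:00; a 60-minute meeting can start as late as 12:00 and still end by 13:00.

12:00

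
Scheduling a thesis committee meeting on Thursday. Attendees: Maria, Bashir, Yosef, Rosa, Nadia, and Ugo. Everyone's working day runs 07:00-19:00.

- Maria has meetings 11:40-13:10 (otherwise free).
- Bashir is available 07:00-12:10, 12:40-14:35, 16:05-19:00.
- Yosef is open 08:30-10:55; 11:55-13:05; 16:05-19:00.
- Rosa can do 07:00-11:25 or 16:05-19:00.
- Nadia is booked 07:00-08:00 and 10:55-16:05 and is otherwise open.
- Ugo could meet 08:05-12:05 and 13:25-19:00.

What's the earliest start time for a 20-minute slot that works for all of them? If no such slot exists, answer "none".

Maria free: 07:00-11:40, 13:10-19:00 (invert busy blocks within the working day).
Bashir free: 07:00-12:10, 12:40-14:35, 16:05-19:00.
Yosef free: 08:30-10:55, 11:55-13:05, 16:05-19:00.
Rosa free: 07:00-11:25, 16:05-19:00.
Nadia free: 08:00-10:55, 16:05-19:00 (invert busy blocks within the working day).
Ugo free: 08:05-12:05, 13:25-19:00.
Maria ∩ Bashir: 07:00-11:40, 13:10-14:35, 16:05-19:00.
Maria ∩ Bashir ∩ Yosef: 08:30-10:55, 16:05-19:00.
Maria ∩ Bashir ∩ Yosef ∩ Rosa: 08:30-10:55, 16:05-19:00.
Maria ∩ Bashir ∩ Yosef ∩ Rosa ∩ Nadia: 08:30-10:55, 16:05-19:00.
Maria ∩ Bashir ∩ Yosef ∩ Rosa ∩ Nadia ∩ Ugo: 08:30-10:55, 16:05-19:00.
So the common availability across everyone is 08:30-10:55, 16:05-19:00.
The first common window of at least 20 minutes is 08:30-10:55, so the earliest start is 08:30.

08:30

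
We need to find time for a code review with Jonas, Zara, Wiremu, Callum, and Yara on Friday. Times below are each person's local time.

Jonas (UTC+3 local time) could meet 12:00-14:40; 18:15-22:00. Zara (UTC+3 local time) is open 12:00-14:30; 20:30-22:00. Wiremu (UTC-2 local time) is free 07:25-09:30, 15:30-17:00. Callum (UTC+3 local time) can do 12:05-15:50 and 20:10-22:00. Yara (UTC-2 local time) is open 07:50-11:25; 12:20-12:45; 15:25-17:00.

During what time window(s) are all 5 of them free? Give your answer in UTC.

Jonas in UTC: 09:00-11:40, 15:15-19:00 (subtract 3h to convert from UTC+3).
Zara in UTC: 09:00-11:30, 17:30-19:00 (subtract 3h to convert from UTC+3).
Wiremu in UTC: 09:25-11:30, 17:30-19:00 (add 2h to convert from UTC-2).
Callum in UTC: 09:05-12:50, 17:10-19:00 (subtract 3h to convert from UTC+3).
Yara in UTC: 09:50-13:25, 14:20-14:45, 17:25-19:00 (add 2h to convert from UTC-2).
Jonas ∩ Zara: 09:00-11:30, 17:30-19:00.
Jonas ∩ Zara ∩ Wiremu: 09:25-11:30, 17:30-19:00.
Jonas ∩ Zara ∩ Wiremu ∩ Callum: 09:25-11:30, 17:30-19:00.
Jonas ∩ Zara ∩ Wiremu ∩ Callum ∩ Yara: 09:50-11:30, 17:30-19:00.

09:50-11:30, 17:30-19:00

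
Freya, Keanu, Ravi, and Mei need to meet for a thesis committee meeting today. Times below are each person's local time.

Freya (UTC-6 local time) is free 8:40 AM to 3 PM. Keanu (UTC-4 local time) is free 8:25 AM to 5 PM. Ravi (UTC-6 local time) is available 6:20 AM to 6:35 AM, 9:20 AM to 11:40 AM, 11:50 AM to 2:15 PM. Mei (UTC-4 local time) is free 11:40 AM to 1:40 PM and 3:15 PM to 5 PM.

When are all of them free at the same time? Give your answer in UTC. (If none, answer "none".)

15:40-17:40, 19:15-20:15

Freya in UTC: 14:40-21:00 (add 6h to convert from UTC-6).
Keanu in UTC: 12:25-21:00 (add 4h to convert from UTC-4).
Ravi in UTC: 12:20-12:35, 15:20-17:40, 17:50-20:15 (add 6h to convert from UTC-6).
Mei in UTC: 15:40-17:40, 19:15-21:00 (add 4h to convert from UTC-4).
Freya ∩ Keanu: 14:40-21:00.
Freya ∩ Keanu ∩ Ravi: 15:20-17:40, 17:50-20:15.
Freya ∩ Keanu ∩ Ravi ∩ Mei: 15:40-17:40, 19:15-20:15.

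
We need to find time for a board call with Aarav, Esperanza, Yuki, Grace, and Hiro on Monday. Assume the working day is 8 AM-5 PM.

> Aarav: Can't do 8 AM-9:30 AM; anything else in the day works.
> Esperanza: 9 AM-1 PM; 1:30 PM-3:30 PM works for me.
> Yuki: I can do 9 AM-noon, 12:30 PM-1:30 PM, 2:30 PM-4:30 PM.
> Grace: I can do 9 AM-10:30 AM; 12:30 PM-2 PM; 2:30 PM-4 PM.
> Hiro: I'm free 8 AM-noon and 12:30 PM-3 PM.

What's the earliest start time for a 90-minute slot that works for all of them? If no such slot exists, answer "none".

none

Aarav free: 09:30-17:00 (invert busy blocks within the working day).
Esperanza free: 09:00-13:00, 13:30-15:30.
Yuki free: 09:00-12:00, 12:30-13:30, 14:30-16:30.
Grace free: 09:00-10:30, 12:30-14:00, 14:30-16:00.
Hiro free: 08:00-12:00, 12:30-15:00.
Aarav ∩ Esperanza: 09:30-13:00, 13:30-15:30.
Aarav ∩ Esperanza ∩ Yuki: 09:30-12:00, 12:30-13:00, 14:30-15:30.
Aarav ∩ Esperanza ∩ Yuki ∩ Grace: 09:30-10:30, 12:30-13:00, 14:30-15:30.
Aarav ∩ Esperanza ∩ Yuki ∩ Grace ∩ Hiro: 09:30-10:30, 12:30-13:00, 14:30-15:00.
Those are the intersection windows.
No common window is at least 90 minutes long.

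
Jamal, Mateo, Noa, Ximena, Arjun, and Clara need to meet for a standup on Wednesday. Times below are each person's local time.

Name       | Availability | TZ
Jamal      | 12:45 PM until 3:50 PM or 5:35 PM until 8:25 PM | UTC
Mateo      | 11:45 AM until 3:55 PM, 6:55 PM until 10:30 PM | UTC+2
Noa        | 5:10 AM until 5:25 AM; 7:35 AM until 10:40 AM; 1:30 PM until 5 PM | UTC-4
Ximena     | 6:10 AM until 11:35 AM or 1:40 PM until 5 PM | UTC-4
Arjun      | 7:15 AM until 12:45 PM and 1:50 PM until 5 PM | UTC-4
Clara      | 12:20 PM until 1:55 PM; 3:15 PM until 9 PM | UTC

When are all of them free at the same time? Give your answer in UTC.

Jamal in UTC: 12:45-15:50, 17:35-20:25.
Mateo in UTC: 09:45-13:55, 16:55-20:30 (subtract 2h to convert from UTC+2).
Noa in UTC: 09:10-09:25, 11:35-14:40, 17:30-21:00 (add 4h to convert from UTC-4).
Ximena in UTC: 10:10-15:35, 17:40-21:00 (add 4h to convert from UTC-4).
Arjun in UTC: 11:15-16:45, 17:50-21:00 (add 4h to convert from UTC-4).
Clara in UTC: 12:20-13:55, 15:15-21:00.
Jamal ∩ Mateo: 12:45-13:55, 17:35-20:25.
Jamal ∩ Mateo ∩ Noa: 12:45-13:55, 17:35-20:25.
Jamal ∩ Mateo ∩ Noa ∩ Ximena: 12:45-13:55, 17:40-20:25.
Jamal ∩ Mateo ∩ Noa ∩ Ximena ∩ Arjun: 12:45-13:55, 17:50-20:25.
Jamal ∩ Mateo ∩ Noa ∩ Ximena ∩ Arjun ∩ Clara: 12:45-13:55, 17:50-20:25.

12:45-13:55, 17:50-20:25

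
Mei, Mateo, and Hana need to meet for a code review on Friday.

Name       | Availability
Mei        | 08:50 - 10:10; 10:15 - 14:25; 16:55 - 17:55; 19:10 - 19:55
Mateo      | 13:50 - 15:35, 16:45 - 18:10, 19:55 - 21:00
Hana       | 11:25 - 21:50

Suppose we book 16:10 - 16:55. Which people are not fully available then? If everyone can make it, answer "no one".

Mei: not fully free for 16:10-16:55. Mateo: not fully free for 16:10-16:55. Hana: free for 16:10-16:55.

Mateo, Mei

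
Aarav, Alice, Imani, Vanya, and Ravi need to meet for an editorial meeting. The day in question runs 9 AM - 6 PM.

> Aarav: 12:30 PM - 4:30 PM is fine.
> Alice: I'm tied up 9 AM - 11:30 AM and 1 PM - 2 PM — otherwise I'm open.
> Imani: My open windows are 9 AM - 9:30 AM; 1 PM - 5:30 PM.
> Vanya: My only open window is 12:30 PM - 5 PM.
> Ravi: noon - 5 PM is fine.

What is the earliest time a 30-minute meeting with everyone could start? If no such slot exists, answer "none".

Aarav free: 12:30-16:30.
Alice free: 11:30-13:00, 14:00-18:00 (invert busy blocks within the working day).
Imani free: 09:00-09:30, 13:00-17:30.
Vanya free: 12:30-17:00.
Ravi free: 12:00-17:00.
Aarav ∩ Alice: 12:30-13:00, 14:00-16:30.
Aarav ∩ Alice ∩ Imani: 14:00-16:30.
Aarav ∩ Alice ∩ Imani ∩ Vanya: 14:00-16:30.
Aarav ∩ Alice ∩ Imani ∩ Vanya ∩ Ravi: 14:00-16:30.
So the common availability across everyone is 14:00-16:30.
The first common window of at least 30 minutes is 14:00-16:30, so the earliest start is 14:00.

14:00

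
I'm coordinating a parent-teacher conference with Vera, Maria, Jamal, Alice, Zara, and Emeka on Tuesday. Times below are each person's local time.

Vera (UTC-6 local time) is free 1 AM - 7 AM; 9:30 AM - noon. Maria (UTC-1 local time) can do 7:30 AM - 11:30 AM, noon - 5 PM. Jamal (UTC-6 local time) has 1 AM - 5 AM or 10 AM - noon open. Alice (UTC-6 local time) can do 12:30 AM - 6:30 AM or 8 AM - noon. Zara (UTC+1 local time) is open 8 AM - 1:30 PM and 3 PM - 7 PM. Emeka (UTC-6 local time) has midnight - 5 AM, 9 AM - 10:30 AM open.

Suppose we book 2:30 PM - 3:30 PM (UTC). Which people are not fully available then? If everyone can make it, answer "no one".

Emeka, Jamal, Vera

Vera in UTC: 07:00-13:00, 15:30-18:00 (add 6h to convert from UTC-6).
Maria in UTC: 08:30-12:30, 13:00-18:00 (add 1h to convert from UTC-1).
Jamal in UTC: 07:00-11:00, 16:00-18:00 (add 6h to convert from UTC-6).
Alice in UTC: 06:30-12:30, 14:00-18:00 (add 6h to convert from UTC-6).
Zara in UTC: 07:00-12:30, 14:00-18:00 (subtract 1h to convert from UTC+1).
Emeka in UTC: 06:00-11:00, 15:00-16:30 (add 6h to convert from UTC-6).
Vera: not fully free for 14:30-15:30. Maria: free for 14:30-15:30. Jamal: not fully free for 14:30-15:30. Alice: free for 14:30-15:30. Zara: free for 14:30-15:30. Emeka: not fully free for 14:30-15:30.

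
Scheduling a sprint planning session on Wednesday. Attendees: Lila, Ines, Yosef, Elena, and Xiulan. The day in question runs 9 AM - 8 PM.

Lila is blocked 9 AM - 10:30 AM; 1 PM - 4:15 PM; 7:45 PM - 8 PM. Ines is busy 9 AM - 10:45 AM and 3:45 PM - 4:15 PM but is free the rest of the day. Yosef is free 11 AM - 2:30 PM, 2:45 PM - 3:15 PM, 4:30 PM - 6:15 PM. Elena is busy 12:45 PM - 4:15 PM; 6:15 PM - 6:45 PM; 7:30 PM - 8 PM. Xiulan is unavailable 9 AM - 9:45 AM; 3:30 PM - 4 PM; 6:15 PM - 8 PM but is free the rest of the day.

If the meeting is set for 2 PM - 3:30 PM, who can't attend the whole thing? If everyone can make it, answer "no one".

Lila free: 10:30-13:00, 16:15-19:45 (invert busy blocks within the working day).
Ines free: 10:45-15:45, 16:15-20:00 (invert busy blocks within the working day).
Yosef free: 11:00-14:30, 14:45-15:15, 16:30-18:15.
Elena free: 09:00-12:45, 16:15-18:15, 18:45-19:30 (invert busy blocks within the working day).
Xiulan free: 09:45-15:30, 16:00-18:15 (invert busy blocks within the working day).
Lila: not fully free for 14:00-15:30. Ines: free for 14:00-15:30. Yosef: not fully free for 14:00-15:30. Elena: not fully free for 14:00-15:30. Xiulan: free for 14:00-15:30.

Elena, Lila, Yosef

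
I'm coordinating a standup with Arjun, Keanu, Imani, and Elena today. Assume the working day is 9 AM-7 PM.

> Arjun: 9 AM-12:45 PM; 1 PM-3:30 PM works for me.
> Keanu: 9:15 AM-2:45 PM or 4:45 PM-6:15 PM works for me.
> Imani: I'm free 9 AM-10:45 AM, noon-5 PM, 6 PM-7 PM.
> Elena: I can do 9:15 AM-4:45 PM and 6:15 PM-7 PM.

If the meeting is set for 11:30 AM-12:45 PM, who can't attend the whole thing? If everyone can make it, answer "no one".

Imani

Arjun: free for 11:30-12:45. Keanu: free for 11:30-12:45. Imani: not fully free for 11:30-12:45. Elena: free for 11:30-12:45.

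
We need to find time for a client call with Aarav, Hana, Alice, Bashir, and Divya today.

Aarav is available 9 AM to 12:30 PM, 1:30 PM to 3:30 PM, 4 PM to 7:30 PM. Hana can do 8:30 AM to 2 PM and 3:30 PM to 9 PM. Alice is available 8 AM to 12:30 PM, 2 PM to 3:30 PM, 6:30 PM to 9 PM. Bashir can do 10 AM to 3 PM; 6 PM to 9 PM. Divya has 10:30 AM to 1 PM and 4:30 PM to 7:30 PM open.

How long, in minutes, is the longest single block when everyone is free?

120

Aarav ∩ Hana: 09:00-12:30, 13:30-14:00, 16:00-19:30.
Aarav ∩ Hana ∩ Alice: 09:00-12:30, 18:30-19:30.
Aarav ∩ Hana ∩ Alice ∩ Bashir: 10:00-12:30, 18:30-19:30.
Aarav ∩ Hana ∩ Alice ∩ Bashir ∩ Divya: 10:30-12:30, 18:30-19:30.
So the common availability across everyone is 10:30-12:30, 18:30-19:30.
The longest is 10:30-12:30 at 120 minutes.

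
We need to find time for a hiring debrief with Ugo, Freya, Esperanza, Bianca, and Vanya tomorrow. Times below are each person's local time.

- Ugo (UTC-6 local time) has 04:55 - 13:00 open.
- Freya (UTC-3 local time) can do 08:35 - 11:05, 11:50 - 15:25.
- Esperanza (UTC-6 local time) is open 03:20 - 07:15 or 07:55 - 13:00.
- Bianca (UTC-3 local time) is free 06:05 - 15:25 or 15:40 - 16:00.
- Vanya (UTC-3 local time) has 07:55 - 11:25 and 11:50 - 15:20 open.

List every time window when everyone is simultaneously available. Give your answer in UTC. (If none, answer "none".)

11:35-13:15, 13:55-14:05, 14:50-18:20

Ugo in UTC: 10:55-19:00 (add 6h to convert from UTC-6).
Freya in UTC: 11:35-14:05, 14:50-18:25 (add 3h to convert from UTC-3).
Esperanza in UTC: 09:20-13:15, 13:55-19:00 (add 6h to convert from UTC-6).
Bianca in UTC: 09:05-18:25, 18:40-19:00 (add 3h to convert from UTC-3).
Vanya in UTC: 10:55-14:25, 14:50-18:20 (add 3h to convert from UTC-3).
Ugo ∩ Freya: 11:35-14:05, 14:50-18:25.
Ugo ∩ Freya ∩ Esperanza: 11:35-13:15, 13:55-14:05, 14:50-18:25.
Ugo ∩ Freya ∩ Esperanza ∩ Bianca: 11:35-13:15, 13:55-14:05, 14:50-18:25.
Ugo ∩ Freya ∩ Esperanza ∩ Bianca ∩ Vanya: 11:35-13:15, 13:55-14:05, 14:50-18:20.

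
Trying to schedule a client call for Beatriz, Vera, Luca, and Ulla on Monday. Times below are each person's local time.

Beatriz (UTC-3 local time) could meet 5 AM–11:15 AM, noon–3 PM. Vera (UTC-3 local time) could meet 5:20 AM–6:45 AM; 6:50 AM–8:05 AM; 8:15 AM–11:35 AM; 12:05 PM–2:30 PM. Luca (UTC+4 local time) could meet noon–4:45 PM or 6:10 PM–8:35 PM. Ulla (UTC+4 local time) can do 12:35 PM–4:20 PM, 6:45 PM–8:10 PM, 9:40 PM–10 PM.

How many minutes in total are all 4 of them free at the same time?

275

Beatriz in UTC: 08:00-14:15, 15:00-18:00 (add 3h to convert from UTC-3).
Vera in UTC: 08:20-09:45, 09:50-11:05, 11:15-14:35, 15:05-17:30 (add 3h to convert from UTC-3).
Luca in UTC: 08:00-12:45, 14:10-16:35 (subtract 4h to convert from UTC+4).
Ulla in UTC: 08:35-12:20, 14:45-16:10, 17:40-18:00 (subtract 4h to convert from UTC+4).
Beatriz ∩ Vera: 08:20-09:45, 09:50-11:05, 11:15-14:15, 15:05-17:30.
Beatriz ∩ Vera ∩ Luca: 08:20-09:45, 09:50-11:05, 11:15-12:45, 14:10-14:15, 15:05-16:35.
Beatriz ∩ Vera ∩ Luca ∩ Ulla: 08:35-09:45, 09:50-11:05, 11:15-12:20, 15:05-16:10.
Summing the common windows: 70 + 75 + 65 + 65 = 275 minutes.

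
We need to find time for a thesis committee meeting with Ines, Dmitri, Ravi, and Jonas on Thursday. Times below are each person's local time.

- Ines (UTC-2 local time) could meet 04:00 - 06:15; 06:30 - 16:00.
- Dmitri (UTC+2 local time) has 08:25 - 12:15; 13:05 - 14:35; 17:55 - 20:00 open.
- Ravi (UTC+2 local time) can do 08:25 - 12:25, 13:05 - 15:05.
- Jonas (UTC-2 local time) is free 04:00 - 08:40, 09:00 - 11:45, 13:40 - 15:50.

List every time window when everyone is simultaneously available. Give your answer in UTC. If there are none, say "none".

Ines in UTC: 06:00-08:15, 08:30-18:00 (add 2h to convert from UTC-2).
Dmitri in UTC: 06:25-10:15, 11:05-12:35, 15:55-18:00 (subtract 2h to convert from UTC+2).
Ravi in UTC: 06:25-10:25, 11:05-13:05 (subtract 2h to convert from UTC+2).
Jonas in UTC: 06:00-10:40, 11:00-13:45, 15:40-17:50 (add 2h to convert from UTC-2).
Ines ∩ Dmitri: 06:25-08:15, 08:30-10:15, 11:05-12:35, 15:55-18:00.
Ines ∩ Dmitri ∩ Ravi: 06:25-08:15, 08:30-10:15, 11:05-12:35.
Ines ∩ Dmitri ∩ Ravi ∩ Jonas: 06:25-08:15, 08:30-10:15, 11:05-12:35.

06:25-08:15, 08:30-10:15, 11:05-12:35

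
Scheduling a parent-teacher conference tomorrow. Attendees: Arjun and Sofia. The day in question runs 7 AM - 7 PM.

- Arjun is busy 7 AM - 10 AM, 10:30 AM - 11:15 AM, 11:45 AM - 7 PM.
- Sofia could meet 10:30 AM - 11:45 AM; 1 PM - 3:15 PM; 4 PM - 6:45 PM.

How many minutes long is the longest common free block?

30

Arjun free: 10:00-10:30, 11:15-11:45 (invert busy blocks within the working day).
Sofia free: 10:30-11:45, 13:00-15:15, 16:00-18:45.
Arjun ∩ Sofia: 11:15-11:45.
Those are the intersection windows.
The longest is 11:15-11:45 at 30 minutes.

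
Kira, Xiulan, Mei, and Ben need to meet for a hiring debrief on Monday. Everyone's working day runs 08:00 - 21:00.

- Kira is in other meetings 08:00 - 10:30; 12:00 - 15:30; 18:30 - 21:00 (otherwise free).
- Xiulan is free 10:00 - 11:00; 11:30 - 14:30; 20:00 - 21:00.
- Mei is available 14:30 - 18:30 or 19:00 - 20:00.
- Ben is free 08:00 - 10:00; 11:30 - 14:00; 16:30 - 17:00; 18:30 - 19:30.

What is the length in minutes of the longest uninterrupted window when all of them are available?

Kira free: 10:30-12:00, 15:30-18:30 (invert busy blocks within the working day).
Xiulan free: 10:00-11:00, 11:30-14:30, 20:00-21:00.
Mei free: 14:30-18:30, 19:00-20:00.
Ben free: 08:00-10:00, 11:30-14:00, 16:30-17:00, 18:30-19:30.
Kira ∩ Xiulan: 10:30-11:00, 11:30-12:00.
Kira ∩ Xiulan ∩ Mei: ∅.
Kira ∩ Xiulan ∩ Mei ∩ Ben: ∅.
There is no time when everyone is free.
No common window exists, so the longest block is 0 minutes.

0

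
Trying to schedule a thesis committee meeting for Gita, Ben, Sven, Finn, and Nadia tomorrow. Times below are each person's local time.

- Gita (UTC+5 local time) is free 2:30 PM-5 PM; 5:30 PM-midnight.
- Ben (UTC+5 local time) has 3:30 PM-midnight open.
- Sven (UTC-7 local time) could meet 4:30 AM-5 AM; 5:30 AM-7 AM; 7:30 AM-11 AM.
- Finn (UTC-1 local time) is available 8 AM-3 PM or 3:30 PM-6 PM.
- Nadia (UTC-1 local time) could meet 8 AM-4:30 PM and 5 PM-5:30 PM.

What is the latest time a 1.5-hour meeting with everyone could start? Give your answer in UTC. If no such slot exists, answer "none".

Gita in UTC: 09:30-12:00, 12:30-19:00 (subtract 5h to convert from UTC+5).
Ben in UTC: 10:30-19:00 (subtract 5h to convert from UTC+5).
Sven in UTC: 11:30-12:00, 12:30-14:00, 14:30-18:00 (add 7h to convert from UTC-7).
Finn in UTC: 09:00-16:00, 16:30-19:00 (add 1h to convert from UTC-1).
Nadia in UTC: 09:00-17:30, 18:00-18:30 (add 1h to convert from UTC-1).
Gita ∩ Ben: 10:30-12:00, 12:30-19:00.
Gita ∩ Ben ∩ Sven: 11:30-12:00, 12:30-14:00, 14:30-18:00.
Gita ∩ Ben ∩ Sven ∩ Finn: 11:30-12:00, 12:30-14:00, 14:30-16:00, 16:30-18:00.
Gita ∩ Ben ∩ Sven ∩ Finn ∩ Nadia: 11:30-12:00, 12:30-14:00, 14:30-16:00, 16:30-17:30.
The last common window of at least 90 minutes is 14:30-16:00; a 90-minute meeting can start as late as 14:30 and still end by 16:00.

14:30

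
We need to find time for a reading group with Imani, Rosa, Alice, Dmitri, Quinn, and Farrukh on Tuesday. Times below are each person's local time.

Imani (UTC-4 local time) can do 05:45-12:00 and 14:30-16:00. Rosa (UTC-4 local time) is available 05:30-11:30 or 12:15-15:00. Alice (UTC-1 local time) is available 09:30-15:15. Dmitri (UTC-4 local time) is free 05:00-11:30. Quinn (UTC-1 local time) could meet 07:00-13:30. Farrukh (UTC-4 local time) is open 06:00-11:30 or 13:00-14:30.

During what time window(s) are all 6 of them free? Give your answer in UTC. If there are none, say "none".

10:30-14:30

Imani in UTC: 09:45-16:00, 18:30-20:00 (add 4h to convert from UTC-4).
Rosa in UTC: 09:30-15:30, 16:15-19:00 (add 4h to convert from UTC-4).
Alice in UTC: 10:30-16:15 (add 1h to convert from UTC-1).
Dmitri in UTC: 09:00-15:30 (add 4h to convert from UTC-4).
Quinn in UTC: 08:00-14:30 (add 1h to convert from UTC-1).
Farrukh in UTC: 10:00-15:30, 17:00-18:30 (add 4h to convert from UTC-4).
Imani ∩ Rosa: 09:45-15:30, 18:30-19:00.
Imani ∩ Rosa ∩ Alice: 10:30-15:30.
Imani ∩ Rosa ∩ Alice ∩ Dmitri: 10:30-15:30.
Imani ∩ Rosa ∩ Alice ∩ Dmitri ∩ Quinn: 10:30-14:30.
Imani ∩ Rosa ∩ Alice ∩ Dmitri ∩ Quinn ∩ Farrukh: 10:30-14:30.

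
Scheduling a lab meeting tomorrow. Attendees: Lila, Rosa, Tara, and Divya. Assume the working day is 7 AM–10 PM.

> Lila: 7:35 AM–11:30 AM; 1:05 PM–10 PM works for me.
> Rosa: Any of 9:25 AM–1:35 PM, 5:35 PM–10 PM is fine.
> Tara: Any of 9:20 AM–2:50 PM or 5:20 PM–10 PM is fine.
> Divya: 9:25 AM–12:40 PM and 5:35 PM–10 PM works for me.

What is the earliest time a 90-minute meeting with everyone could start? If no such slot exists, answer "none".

Lila ∩ Rosa: 09:25-11:30, 13:05-13:35, 17:35-22:00.
Lila ∩ Rosa ∩ Tara: 09:25-11:30, 13:05-13:35, 17:35-22:00.
Lila ∩ Rosa ∩ Tara ∩ Divya: 09:25-11:30, 17:35-22:00.
The first common window of at least 90 minutes is 09:25-11:30, so the earliest start is 09:25.

09:25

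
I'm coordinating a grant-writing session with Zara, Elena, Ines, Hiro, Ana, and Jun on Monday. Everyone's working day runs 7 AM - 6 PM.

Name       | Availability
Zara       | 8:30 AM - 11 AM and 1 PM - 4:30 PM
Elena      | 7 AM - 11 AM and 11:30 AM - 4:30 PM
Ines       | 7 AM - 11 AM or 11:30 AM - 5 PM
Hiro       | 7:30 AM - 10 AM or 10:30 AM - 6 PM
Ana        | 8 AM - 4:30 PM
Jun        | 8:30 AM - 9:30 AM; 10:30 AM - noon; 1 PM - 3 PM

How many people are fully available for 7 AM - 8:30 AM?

2

Elena and Ines can make the full 07:00-08:30 slot — that's 2.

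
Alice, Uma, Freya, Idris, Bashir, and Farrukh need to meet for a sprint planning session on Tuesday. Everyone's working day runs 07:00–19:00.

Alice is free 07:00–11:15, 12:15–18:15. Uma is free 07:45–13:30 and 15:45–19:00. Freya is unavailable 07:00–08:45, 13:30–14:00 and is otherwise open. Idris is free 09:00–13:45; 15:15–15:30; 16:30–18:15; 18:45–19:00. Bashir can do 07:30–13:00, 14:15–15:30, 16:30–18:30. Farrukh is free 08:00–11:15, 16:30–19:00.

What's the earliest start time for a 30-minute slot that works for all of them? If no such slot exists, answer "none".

09:00

Alice free: 07:00-11:15, 12:15-18:15.
Uma free: 07:45-13:30, 15:45-19:00.
Freya free: 08:45-13:30, 14:00-19:00 (invert busy blocks within the working day).
Idris free: 09:00-13:45, 15:15-15:30, 16:30-18:15, 18:45-19:00.
Bashir free: 07:30-13:00, 14:15-15:30, 16:30-18:30.
Farrukh free: 08:00-11:15, 16:30-19:00.
Alice ∩ Uma: 07:45-11:15, 12:15-13:30, 15:45-18:15.
Alice ∩ Uma ∩ Freya: 08:45-11:15, 12:15-13:30, 15:45-18:15.
Alice ∩ Uma ∩ Freya ∩ Idris: 09:00-11:15, 12:15-13:30, 16:30-18:15.
Alice ∩ Uma ∩ Freya ∩ Idris ∩ Bashir: 09:00-11:15, 12:15-13:00, 16:30-18:15.
Alice ∩ Uma ∩ Freya ∩ Idris ∩ Bashir ∩ Farrukh: 09:00-11:15, 16:30-18:15.
The first common window of at least 30 minutes is 09:00-11:15, so the earliest start is 09:00.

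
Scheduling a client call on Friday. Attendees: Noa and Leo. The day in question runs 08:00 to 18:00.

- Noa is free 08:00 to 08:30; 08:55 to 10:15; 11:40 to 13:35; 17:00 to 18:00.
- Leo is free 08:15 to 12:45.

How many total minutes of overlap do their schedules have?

160

Noa ∩ Leo: 08:15-08:30, 08:55-10:15, 11:40-12:45.
Summing the common windows: 15 + 80 + 65 = 160 minutes.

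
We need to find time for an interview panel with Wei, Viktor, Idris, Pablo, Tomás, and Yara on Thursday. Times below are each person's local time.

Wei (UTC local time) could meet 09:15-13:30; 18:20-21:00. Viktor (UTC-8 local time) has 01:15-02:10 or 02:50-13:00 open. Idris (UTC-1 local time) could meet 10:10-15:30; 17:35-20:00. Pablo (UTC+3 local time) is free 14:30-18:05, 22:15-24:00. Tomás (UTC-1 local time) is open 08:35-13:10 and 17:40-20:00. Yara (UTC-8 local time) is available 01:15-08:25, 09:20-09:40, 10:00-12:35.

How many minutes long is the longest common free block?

Wei in UTC: 09:15-13:30, 18:20-21:00.
Viktor in UTC: 09:15-10:10, 10:50-21:00 (add 8h to convert from UTC-8).
Idris in UTC: 11:10-16:30, 18:35-21:00 (add 1h to convert from UTC-1).
Pablo in UTC: 11:30-15:05, 19:15-21:00 (subtract 3h to convert from UTC+3).
Tomás in UTC: 09:35-14:10, 18:40-21:00 (add 1h to convert from UTC-1).
Yara in UTC: 09:15-16:25, 17:20-17:40, 18:00-20:35 (add 8h to convert from UTC-8).
Wei ∩ Viktor: 09:15-10:10, 10:50-13:30, 18:20-21:00.
Wei ∩ Viktor ∩ Idris: 11:10-13:30, 18:35-21:00.
Wei ∩ Viktor ∩ Idris ∩ Pablo: 11:30-13:30, 19:15-21:00.
Wei ∩ Viktor ∩ Idris ∩ Pablo ∩ Tomás: 11:30-13:30, 19:15-21:00.
Wei ∩ Viktor ∩ Idris ∩ Pablo ∩ Tomás ∩ Yara: 11:30-13:30, 19:15-20:35.
The longest is 11:30-13:30 at 120 minutes.

120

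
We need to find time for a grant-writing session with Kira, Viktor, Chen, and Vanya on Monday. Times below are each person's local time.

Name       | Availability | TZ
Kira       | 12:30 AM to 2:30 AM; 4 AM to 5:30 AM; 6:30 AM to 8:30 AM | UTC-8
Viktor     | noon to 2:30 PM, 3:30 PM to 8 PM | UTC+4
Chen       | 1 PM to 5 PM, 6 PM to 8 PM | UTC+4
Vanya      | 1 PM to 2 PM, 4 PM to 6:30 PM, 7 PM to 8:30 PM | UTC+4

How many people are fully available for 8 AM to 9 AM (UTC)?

1

Kira in UTC: 08:30-10:30, 12:00-13:30, 14:30-16:30 (add 8h to convert from UTC-8).
Viktor in UTC: 08:00-10:30, 11:30-16:00 (subtract 4h to convert from UTC+4).
Chen in UTC: 09:00-13:00, 14:00-16:00 (subtract 4h to convert from UTC+4).
Vanya in UTC: 09:00-10:00, 12:00-14:30, 15:00-16:30 (subtract 4h to convert from UTC+4).
Viktor can make the full 08:00-09:00 slot — that's 1.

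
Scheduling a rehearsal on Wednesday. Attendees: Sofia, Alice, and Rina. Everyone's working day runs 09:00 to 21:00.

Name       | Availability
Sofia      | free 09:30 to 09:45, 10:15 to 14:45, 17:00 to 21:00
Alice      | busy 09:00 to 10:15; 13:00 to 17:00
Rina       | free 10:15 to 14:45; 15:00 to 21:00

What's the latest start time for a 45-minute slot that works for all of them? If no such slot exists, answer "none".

Sofia free: 09:30-09:45, 10:15-14:45, 17:00-21:00.
Alice free: 10:15-13:00, 17:00-21:00 (invert busy blocks within the working day).
Rina free: 10:15-14:45, 15:00-21:00.
Sofia ∩ Alice: 10:15-13:00, 17:00-21:00.
Sofia ∩ Alice ∩ Rina: 10:15-13:00, 17:00-21:00.
The last common window of at least 45 minutes is 17:00-21:00; a 45-minute meeting can start as late as 20:15 and still end by 21:00.

20:15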